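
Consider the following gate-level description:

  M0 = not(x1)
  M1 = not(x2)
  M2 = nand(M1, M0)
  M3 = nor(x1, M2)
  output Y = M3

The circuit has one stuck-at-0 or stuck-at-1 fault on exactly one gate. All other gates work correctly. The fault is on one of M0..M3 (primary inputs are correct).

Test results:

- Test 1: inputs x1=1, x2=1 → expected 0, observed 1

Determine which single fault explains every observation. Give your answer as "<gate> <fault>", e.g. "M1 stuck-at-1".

M3 stuck-at-1

Fault-free values for test 1 (x1=1, x2=1): M0=0, M1=0, M2=1, M3=0, giving Y=0. Observed 1.
Test 1: faults giving observed 1 are {M3 stuck-at-1}.
Only M3 stuck-at-1 is consistent with every test.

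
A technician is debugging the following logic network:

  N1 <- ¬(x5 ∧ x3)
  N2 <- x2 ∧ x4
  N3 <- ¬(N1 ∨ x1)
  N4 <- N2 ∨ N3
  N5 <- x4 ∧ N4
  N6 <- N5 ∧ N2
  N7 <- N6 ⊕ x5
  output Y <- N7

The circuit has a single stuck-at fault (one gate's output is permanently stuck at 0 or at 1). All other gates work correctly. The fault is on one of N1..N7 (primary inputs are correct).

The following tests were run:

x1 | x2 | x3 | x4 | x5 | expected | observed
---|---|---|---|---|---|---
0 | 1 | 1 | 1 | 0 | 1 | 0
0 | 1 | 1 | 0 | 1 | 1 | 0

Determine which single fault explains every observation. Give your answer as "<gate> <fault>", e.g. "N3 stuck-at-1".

Fault-free values for test 1 (x1=0, x2=1, x3=1, x4=1, x5=0): N1=1, N2=1, N3=0, N4=1, N5=1, N6=1, N7=1, giving Y=1. Observed 0.
Test 1: faults giving observed 0 are {N2 stuck-at-0, N4 stuck-at-0, N5 stuck-at-0, N6 stuck-at-0, N7 stuck-at-0}.
Test 2 (x1=0, x2=1, x3=1, x4=0, x5=1): fault-free N1=0, N2=0, N3=1, N4=1, N5=0, N6=0, N7=1 → 1; observed 0. Eliminates N2 stuck-at-0, N4 stuck-at-0, N5 stuck-at-0, N6 stuck-at-0.
Only N7 stuck-at-0 is consistent with every test.

N7 stuck-at-0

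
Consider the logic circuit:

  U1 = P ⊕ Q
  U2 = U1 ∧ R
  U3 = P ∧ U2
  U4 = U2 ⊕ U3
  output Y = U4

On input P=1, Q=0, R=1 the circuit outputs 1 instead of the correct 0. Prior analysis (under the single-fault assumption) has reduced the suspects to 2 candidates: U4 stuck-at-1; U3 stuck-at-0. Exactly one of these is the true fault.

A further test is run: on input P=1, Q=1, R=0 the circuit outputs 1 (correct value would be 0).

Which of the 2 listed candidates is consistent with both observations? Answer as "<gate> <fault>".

U4 stuck-at-1

Evaluate each candidate on input P=1, Q=1, R=0:
  U4 stuck-at-1: U1=0, U2=0, U3=0, U4=1 [stuck-at-1] → 1 — matches
  U3 stuck-at-0: U1=0, U2=0, U3=0 [stuck-at-0], U4=0 → 0 — eliminated
Only U4 stuck-at-1 reproduces the observed 1.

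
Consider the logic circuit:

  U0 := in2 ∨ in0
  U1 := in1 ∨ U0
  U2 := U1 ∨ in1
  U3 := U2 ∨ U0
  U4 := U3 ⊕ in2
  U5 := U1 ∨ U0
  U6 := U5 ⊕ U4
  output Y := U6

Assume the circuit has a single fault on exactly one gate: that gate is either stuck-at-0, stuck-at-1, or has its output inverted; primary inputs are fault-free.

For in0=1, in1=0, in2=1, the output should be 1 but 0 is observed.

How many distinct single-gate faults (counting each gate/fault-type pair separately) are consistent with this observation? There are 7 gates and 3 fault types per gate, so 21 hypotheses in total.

Fault-free: U0=1, U1=1, U2=1, U3=1, U4=0, U5=1, U6=1 → 1. Observed 0.
  U0: none of the 3 fault types match ✗
  U1: none of the 3 fault types match ✗
  U2: none of the 3 fault types match ✗
  U3: stuck-at-0, inverted output ✓; others ✗
  U4: stuck-at-1, inverted output ✓; others ✗
  U5: stuck-at-0, inverted output ✓; others ✗
  U6: stuck-at-0, inverted output ✓; others ✗
Consistent faults: {U3 stuck-at-0, U3 inverted output, U4 stuck-at-1, U4 inverted output, U5 stuck-at-0, U5 inverted output, U6 stuck-at-0, U6 inverted output} — 8 in all.

8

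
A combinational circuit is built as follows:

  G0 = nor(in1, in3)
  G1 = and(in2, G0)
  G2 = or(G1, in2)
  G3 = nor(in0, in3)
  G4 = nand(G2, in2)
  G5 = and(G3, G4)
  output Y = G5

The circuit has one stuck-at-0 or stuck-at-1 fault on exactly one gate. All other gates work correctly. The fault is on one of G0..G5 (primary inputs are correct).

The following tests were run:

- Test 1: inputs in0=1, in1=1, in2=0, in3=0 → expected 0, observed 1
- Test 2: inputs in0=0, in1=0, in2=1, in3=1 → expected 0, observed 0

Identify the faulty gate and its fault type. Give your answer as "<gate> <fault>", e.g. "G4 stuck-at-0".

G3 stuck-at-1

Fault-free values for test 1 (in0=1, in1=1, in2=0, in3=0): G0=0, G1=0, G2=0, G3=0, G4=1, G5=0, giving Y=0. Observed 1.
Test 1: faults giving observed 1 are {G3 stuck-at-1, G5 stuck-at-1}.
Test 2 (in0=0, in1=0, in2=1, in3=1): fault-free G0=0, G1=0, G2=1, G3=0, G4=0, G5=0 → 0; observed 0. Eliminates G5 stuck-at-1.
Only G3 stuck-at-1 is consistent with every test.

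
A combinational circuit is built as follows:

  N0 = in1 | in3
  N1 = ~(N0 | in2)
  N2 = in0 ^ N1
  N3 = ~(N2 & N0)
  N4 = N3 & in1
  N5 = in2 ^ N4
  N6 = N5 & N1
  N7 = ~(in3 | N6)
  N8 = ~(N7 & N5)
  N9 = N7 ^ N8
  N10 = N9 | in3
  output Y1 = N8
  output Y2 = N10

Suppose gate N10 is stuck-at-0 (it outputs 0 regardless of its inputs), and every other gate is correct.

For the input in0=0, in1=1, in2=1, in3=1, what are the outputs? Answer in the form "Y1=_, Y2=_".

Propagate with N10 forced: N0=1, N1=0, N2=0, N3=1, N4=1, N5=0, N6=0, N7=0, N8=1, N9=1, N10=0 [stuck-at-0].
So the outputs are Y1=1, Y2=0. (Without the fault they would be Y1=1, Y2=1.)

Y1=1, Y2=0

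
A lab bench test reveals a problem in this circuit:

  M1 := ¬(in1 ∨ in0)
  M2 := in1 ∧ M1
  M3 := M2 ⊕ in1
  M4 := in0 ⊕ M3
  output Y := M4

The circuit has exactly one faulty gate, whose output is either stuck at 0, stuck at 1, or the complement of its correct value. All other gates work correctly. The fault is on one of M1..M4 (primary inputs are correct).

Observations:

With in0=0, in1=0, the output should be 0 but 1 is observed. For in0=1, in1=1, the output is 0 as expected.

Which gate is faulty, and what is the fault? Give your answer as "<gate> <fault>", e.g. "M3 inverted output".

M3 stuck-at-1

Fault-free values for test 1 (in0=0, in1=0): M1=1, M2=0, M3=0, M4=0, giving Y=0. Observed 1.
Test 1: faults giving observed 1 are {M2 stuck-at-1, M2 inverted output, M3 stuck-at-1, M3 inverted output, M4 stuck-at-1, M4 inverted output}.
Test 2 (in0=1, in1=1): fault-free M1=0, M2=0, M3=1, M4=0 → 0; observed 0. Eliminates M2 stuck-at-1, M2 inverted output, M3 inverted output, M4 stuck-at-1, M4 inverted output.
Only M3 stuck-at-1 is consistent with every test.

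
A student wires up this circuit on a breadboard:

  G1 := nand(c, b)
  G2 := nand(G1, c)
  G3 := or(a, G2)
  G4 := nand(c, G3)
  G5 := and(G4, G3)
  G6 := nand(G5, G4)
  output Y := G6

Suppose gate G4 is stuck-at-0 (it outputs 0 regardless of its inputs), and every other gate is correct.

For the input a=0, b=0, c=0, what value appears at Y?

Propagate with G4 forced: G1=1, G2=1, G3=1, G4=0 [stuck-at-0], G5=0, G6=1.
So Y = 1. (Without the fault it would be 0.)

1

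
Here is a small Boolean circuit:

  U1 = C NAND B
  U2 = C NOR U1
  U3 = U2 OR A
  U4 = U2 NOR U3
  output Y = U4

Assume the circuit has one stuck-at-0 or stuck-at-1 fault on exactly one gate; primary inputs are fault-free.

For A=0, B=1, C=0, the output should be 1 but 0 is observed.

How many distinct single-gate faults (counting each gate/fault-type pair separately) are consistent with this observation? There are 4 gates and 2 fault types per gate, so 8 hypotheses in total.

Fault-free: U1=1, U2=0, U3=0, U4=1 → 1. Observed 0.
  U1 stuck-at-0: output 0 ✓
  U1 stuck-at-1: output 1 ✗
  U2 stuck-at-0: output 1 ✗
  U2 stuck-at-1: output 0 ✓
  U3 stuck-at-0: output 1 ✗
  U3 stuck-at-1: output 0 ✓
  U4 stuck-at-0: output 0 ✓
  U4 stuck-at-1: output 1 ✗
Consistent faults: {U1 stuck-at-0, U2 stuck-at-1, U3 stuck-at-1, U4 stuck-at-0} — 4 in all.

4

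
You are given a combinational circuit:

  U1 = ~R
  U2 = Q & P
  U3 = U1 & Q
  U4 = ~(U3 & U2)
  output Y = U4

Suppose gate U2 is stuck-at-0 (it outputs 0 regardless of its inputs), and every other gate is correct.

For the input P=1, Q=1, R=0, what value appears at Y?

1

Propagate with U2 forced: U1=1, U2=0 [stuck-at-0], U3=1, U4=1.
So Y = 1. (Without the fault it would be 0.)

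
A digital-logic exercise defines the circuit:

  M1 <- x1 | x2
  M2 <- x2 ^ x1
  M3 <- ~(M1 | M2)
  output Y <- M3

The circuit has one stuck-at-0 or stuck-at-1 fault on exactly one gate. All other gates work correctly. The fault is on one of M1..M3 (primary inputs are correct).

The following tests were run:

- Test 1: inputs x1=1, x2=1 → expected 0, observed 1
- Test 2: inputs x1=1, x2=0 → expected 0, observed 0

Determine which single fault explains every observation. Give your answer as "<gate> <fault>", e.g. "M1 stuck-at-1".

M1 stuck-at-0

Fault-free values for test 1 (x1=1, x2=1): M1=1, M2=0, M3=0, giving Y=0. Observed 1.
Test 1: faults giving observed 1 are {M1 stuck-at-0, M3 stuck-at-1}.
Test 2 (x1=1, x2=0): fault-free M1=1, M2=1, M3=0 → 0; observed 0. Eliminates M3 stuck-at-1.
Only M1 stuck-at-0 is consistent with every test.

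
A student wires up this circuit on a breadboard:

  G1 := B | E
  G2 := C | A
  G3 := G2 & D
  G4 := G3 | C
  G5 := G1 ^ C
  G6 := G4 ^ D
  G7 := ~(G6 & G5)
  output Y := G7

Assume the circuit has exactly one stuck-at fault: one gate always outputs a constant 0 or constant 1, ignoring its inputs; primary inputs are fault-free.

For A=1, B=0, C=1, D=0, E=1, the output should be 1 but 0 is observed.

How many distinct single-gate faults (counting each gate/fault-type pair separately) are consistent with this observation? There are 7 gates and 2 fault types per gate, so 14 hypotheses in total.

3

Fault-free: G1=1, G2=1, G3=0, G4=1, G5=0, G6=1, G7=1 → 1. Observed 0.
  G1 stuck-at-0: output 0 ✓
  G1 stuck-at-1: output 1 ✗
  G2 stuck-at-0: output 1 ✗
  G2 stuck-at-1: output 1 ✗
  G3 stuck-at-0: output 1 ✗
  G3 stuck-at-1: output 1 ✗
  G4 stuck-at-0: output 1 ✗
  G4 stuck-at-1: output 1 ✗
  G5 stuck-at-0: output 1 ✗
  G5 stuck-at-1: output 0 ✓
  G6 stuck-at-0: output 1 ✗
  G6 stuck-at-1: output 1 ✗
  G7 stuck-at-0: output 0 ✓
  G7 stuck-at-1: output 1 ✗
Consistent faults: {G1 stuck-at-0, G5 stuck-at-1, G7 stuck-at-0} — 3 in all.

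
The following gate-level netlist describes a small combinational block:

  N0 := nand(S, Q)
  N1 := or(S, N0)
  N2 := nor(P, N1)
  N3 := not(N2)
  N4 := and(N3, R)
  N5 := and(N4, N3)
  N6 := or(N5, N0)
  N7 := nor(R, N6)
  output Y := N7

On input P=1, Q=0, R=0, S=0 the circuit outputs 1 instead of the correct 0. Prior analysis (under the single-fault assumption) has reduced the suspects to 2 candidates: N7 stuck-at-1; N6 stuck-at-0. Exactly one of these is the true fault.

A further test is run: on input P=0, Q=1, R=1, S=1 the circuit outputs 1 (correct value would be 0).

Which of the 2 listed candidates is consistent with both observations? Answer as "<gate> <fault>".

Evaluate each candidate on input P=0, Q=1, R=1, S=1:
  N7 stuck-at-1: N0=0, N1=1, N2=0, N3=1, N4=1, N5=1, N6=1, N7=1 [stuck-at-1] → 1 — matches
  N6 stuck-at-0: N0=0, N1=1, N2=0, N3=1, N4=1, N5=1, N6=0 [stuck-at-0], N7=0 → 0 — eliminated
Only N7 stuck-at-1 reproduces the observed 1.

N7 stuck-at-1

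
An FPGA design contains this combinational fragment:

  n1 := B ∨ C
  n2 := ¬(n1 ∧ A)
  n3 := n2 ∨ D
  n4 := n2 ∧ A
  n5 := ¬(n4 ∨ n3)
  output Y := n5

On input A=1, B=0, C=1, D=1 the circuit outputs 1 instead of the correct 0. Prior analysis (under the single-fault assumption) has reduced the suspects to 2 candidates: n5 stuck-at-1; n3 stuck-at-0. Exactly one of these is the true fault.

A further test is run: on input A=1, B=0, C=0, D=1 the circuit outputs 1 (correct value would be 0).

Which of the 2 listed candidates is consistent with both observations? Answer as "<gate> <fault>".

n5 stuck-at-1

Evaluate each candidate on input A=1, B=0, C=0, D=1:
  n5 stuck-at-1: n1=0, n2=1, n3=1, n4=1, n5=1 [stuck-at-1] → 1 — matches
  n3 stuck-at-0: n1=0, n2=1, n3=0 [stuck-at-0], n4=1, n5=0 → 0 — eliminated
Only n5 stuck-at-1 reproduces the observed 1.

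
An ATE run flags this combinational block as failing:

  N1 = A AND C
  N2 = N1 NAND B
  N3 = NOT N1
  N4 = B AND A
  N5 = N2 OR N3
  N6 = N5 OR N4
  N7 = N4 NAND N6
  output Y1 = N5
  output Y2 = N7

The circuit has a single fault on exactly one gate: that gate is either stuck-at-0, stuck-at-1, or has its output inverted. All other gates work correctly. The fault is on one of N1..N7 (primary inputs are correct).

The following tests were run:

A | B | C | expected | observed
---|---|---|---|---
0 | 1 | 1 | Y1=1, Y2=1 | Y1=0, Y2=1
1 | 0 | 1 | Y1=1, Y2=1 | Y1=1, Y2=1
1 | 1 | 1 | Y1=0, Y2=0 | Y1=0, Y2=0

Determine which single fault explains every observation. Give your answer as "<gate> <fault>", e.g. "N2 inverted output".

Fault-free values for test 1 (A=0, B=1, C=1): N1=0, N2=1, N3=1, N4=0, N5=1, N6=1, N7=1, giving Y1=1, Y2=1. Observed Y1=0, Y2=1.
Test 1: faults giving observed Y1=0, Y2=1 are {N1 stuck-at-1, N1 inverted output, N5 stuck-at-0, N5 inverted output}.
Test 2 (A=1, B=0, C=1): fault-free N1=1, N2=1, N3=0, N4=0, N5=1, N6=1, N7=1 → Y1=1, Y2=1; observed Y1=1, Y2=1. Eliminates N5 stuck-at-0, N5 inverted output.
Test 3 (A=1, B=1, C=1): fault-free N1=1, N2=0, N3=0, N4=1, N5=0, N6=1, N7=0 → Y1=0, Y2=0; observed Y1=0, Y2=0. Eliminates N1 inverted output.
Only N1 stuck-at-1 is consistent with every test.

N1 stuck-at-1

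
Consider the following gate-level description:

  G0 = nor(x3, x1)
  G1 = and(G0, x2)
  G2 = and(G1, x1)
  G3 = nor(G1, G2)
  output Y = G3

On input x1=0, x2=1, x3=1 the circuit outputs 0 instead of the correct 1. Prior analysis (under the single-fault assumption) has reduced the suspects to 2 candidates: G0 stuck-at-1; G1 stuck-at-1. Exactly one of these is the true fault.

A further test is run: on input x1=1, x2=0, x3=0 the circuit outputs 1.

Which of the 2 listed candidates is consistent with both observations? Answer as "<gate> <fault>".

G0 stuck-at-1

Evaluate each candidate on input x1=1, x2=0, x3=0:
  G0 stuck-at-1: G0=1 [stuck-at-1], G1=0, G2=0, G3=1 → 1 — matches
  G1 stuck-at-1: G0=0, G1=1 [stuck-at-1], G2=1, G3=0 → 0 — eliminated
Only G0 stuck-at-1 reproduces the observed 1.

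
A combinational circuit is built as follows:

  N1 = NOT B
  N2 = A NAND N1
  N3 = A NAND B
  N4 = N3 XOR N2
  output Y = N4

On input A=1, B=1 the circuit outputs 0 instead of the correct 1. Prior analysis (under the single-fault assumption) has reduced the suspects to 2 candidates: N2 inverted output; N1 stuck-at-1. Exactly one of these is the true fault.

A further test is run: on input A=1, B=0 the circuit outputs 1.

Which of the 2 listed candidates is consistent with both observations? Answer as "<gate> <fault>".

Evaluate each candidate on input A=1, B=0:
  N2 inverted output: N1=1, N2=1 [inverted output], N3=1, N4=0 → 0 — eliminated
  N1 stuck-at-1: N1=1 [stuck-at-1], N2=0, N3=1, N4=1 → 1 — matches
Only N1 stuck-at-1 reproduces the observed 1.

N1 stuck-at-1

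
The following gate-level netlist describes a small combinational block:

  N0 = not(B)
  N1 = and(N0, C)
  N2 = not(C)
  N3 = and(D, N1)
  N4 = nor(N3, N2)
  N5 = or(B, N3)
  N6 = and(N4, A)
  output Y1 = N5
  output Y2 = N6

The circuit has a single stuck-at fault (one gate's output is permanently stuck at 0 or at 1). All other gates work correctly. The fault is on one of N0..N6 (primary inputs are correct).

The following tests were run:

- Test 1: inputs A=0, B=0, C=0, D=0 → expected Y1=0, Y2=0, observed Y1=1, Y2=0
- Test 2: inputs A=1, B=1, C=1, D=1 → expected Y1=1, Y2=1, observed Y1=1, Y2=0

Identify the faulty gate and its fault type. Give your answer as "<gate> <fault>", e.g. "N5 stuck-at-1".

Fault-free values for test 1 (A=0, B=0, C=0, D=0): N0=1, N1=0, N2=1, N3=0, N4=0, N5=0, N6=0, giving Y1=0, Y2=0. Observed Y1=1, Y2=0.
Test 1: faults giving observed Y1=1, Y2=0 are {N3 stuck-at-1, N5 stuck-at-1}.
Test 2 (A=1, B=1, C=1, D=1): fault-free N0=0, N1=0, N2=0, N3=0, N4=1, N5=1, N6=1 → Y1=1, Y2=1; observed Y1=1, Y2=0. Eliminates N5 stuck-at-1.
Only N3 stuck-at-1 is consistent with every test.

N3 stuck-at-1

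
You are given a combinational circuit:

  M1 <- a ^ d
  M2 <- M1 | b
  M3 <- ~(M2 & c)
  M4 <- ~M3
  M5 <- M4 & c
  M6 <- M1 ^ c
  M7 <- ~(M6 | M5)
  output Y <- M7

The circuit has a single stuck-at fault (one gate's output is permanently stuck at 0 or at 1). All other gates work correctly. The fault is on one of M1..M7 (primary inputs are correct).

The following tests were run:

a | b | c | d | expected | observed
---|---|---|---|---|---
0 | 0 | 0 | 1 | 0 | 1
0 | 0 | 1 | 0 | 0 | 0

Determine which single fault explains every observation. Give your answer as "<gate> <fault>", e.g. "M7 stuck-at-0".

Fault-free values for test 1 (a=0, b=0, c=0, d=1): M1=1, M2=1, M3=1, M4=0, M5=0, M6=1, M7=0, giving Y=0. Observed 1.
Test 1: faults giving observed 1 are {M1 stuck-at-0, M6 stuck-at-0, M7 stuck-at-1}.
Test 2 (a=0, b=0, c=1, d=0): fault-free M1=0, M2=0, M3=1, M4=0, M5=0, M6=1, M7=0 → 0; observed 0. Eliminates M6 stuck-at-0, M7 stuck-at-1.
Only M1 stuck-at-0 is consistent with every test.

M1 stuck-at-0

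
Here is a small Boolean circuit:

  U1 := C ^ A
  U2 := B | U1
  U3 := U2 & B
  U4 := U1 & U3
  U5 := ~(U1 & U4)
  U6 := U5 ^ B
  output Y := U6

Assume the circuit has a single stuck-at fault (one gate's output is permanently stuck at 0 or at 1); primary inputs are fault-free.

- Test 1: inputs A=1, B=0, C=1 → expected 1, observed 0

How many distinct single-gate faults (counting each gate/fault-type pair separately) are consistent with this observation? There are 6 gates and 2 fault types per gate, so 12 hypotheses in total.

2

Fault-free: U1=0, U2=0, U3=0, U4=0, U5=1, U6=1 → 1. Observed 0.
  U1 stuck-at-0: output 1 ✗
  U1 stuck-at-1: output 1 ✗
  U2 stuck-at-0: output 1 ✗
  U2 stuck-at-1: output 1 ✗
  U3 stuck-at-0: output 1 ✗
  U3 stuck-at-1: output 1 ✗
  U4 stuck-at-0: output 1 ✗
  U4 stuck-at-1: output 1 ✗
  U5 stuck-at-0: output 0 ✓
  U5 stuck-at-1: output 1 ✗
  U6 stuck-at-0: output 0 ✓
  U6 stuck-at-1: output 1 ✗
Consistent faults: {U5 stuck-at-0, U6 stuck-at-0} — 2 in all.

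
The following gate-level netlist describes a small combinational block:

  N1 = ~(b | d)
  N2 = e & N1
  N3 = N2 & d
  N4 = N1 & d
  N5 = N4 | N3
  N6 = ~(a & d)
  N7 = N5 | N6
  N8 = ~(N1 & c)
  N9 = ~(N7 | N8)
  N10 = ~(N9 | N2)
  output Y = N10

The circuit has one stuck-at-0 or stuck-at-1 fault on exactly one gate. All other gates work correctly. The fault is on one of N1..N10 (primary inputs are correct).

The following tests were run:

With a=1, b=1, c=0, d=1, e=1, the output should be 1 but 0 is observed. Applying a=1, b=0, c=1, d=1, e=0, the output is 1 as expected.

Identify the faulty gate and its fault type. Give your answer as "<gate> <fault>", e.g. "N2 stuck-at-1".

Fault-free values for test 1 (a=1, b=1, c=0, d=1, e=1): N1=0, N2=0, N3=0, N4=0, N5=0, N6=0, N7=0, N8=1, N9=0, N10=1, giving Y=1. Observed 0.
Test 1: faults giving observed 0 are {N1 stuck-at-1, N2 stuck-at-1, N8 stuck-at-0, N9 stuck-at-1, N10 stuck-at-0}.
Test 2 (a=1, b=0, c=1, d=1, e=0): fault-free N1=0, N2=0, N3=0, N4=0, N5=0, N6=0, N7=0, N8=1, N9=0, N10=1 → 1; observed 1. Eliminates N2 stuck-at-1, N8 stuck-at-0, N9 stuck-at-1, N10 stuck-at-0.
Only N1 stuck-at-1 is consistent with every test.

N1 stuck-at-1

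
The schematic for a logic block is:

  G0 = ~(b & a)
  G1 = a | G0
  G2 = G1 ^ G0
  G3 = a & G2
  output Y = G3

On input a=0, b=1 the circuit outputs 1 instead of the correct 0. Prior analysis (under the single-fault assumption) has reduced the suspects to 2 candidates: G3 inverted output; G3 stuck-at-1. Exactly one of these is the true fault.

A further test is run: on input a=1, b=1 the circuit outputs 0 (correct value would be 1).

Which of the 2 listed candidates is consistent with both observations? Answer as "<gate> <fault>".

G3 inverted output

Evaluate each candidate on input a=1, b=1:
  G3 inverted output: G0=0, G1=1, G2=1, G3=0 [inverted output] → 0 — matches
  G3 stuck-at-1: G0=0, G1=1, G2=1, G3=1 [stuck-at-1] → 1 — eliminated
Only G3 inverted output reproduces the observed 0.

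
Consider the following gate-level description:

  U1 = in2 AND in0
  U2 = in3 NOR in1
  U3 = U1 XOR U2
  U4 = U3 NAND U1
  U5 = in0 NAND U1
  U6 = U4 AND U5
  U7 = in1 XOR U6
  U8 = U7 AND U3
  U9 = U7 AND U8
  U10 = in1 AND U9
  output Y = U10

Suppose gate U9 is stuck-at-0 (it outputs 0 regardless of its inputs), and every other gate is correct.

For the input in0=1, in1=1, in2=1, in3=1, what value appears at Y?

Propagate with U9 forced: U1=1, U2=0, U3=1, U4=0, U5=0, U6=0, U7=1, U8=1, U9=0 [stuck-at-0], U10=0.
So Y = 0. (Without the fault it would be 1.)

0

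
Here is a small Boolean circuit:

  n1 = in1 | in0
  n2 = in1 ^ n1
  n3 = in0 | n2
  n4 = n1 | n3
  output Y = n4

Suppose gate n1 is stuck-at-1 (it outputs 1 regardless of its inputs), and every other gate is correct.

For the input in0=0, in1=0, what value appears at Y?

1

Propagate with n1 forced: n1=1 [stuck-at-1], n2=1, n3=1, n4=1.
So Y = 1. (Without the fault it would be 0.)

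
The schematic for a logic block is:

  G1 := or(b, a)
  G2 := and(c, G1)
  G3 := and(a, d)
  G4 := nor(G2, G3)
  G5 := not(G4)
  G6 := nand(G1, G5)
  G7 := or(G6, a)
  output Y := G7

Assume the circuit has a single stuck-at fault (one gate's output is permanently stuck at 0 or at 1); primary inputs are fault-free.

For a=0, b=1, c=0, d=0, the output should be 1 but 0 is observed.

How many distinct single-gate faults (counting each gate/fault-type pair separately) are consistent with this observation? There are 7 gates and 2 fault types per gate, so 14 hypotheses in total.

6

Fault-free: G1=1, G2=0, G3=0, G4=1, G5=0, G6=1, G7=1 → 1. Observed 0.
  G1 stuck-at-0: output 1 ✗
  G1 stuck-at-1: output 1 ✗
  G2 stuck-at-0: output 1 ✗
  G2 stuck-at-1: output 0 ✓
  G3 stuck-at-0: output 1 ✗
  G3 stuck-at-1: output 0 ✓
  G4 stuck-at-0: output 0 ✓
  G4 stuck-at-1: output 1 ✗
  G5 stuck-at-0: output 1 ✗
  G5 stuck-at-1: output 0 ✓
  G6 stuck-at-0: output 0 ✓
  G6 stuck-at-1: output 1 ✗
  G7 stuck-at-0: output 0 ✓
  G7 stuck-at-1: output 1 ✗
Consistent faults: {G2 stuck-at-1, G3 stuck-at-1, G4 stuck-at-0, G5 stuck-at-1, G6 stuck-at-0, G7 stuck-at-0} — 6 in all.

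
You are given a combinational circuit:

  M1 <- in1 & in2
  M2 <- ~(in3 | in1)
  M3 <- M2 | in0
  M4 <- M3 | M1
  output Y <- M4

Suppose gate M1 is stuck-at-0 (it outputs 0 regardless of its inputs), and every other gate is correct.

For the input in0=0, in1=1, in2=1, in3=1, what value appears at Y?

0

Propagate with M1 forced: M1=0 [stuck-at-0], M2=0, M3=0, M4=0.
So Y = 0. (Without the fault it would be 1.)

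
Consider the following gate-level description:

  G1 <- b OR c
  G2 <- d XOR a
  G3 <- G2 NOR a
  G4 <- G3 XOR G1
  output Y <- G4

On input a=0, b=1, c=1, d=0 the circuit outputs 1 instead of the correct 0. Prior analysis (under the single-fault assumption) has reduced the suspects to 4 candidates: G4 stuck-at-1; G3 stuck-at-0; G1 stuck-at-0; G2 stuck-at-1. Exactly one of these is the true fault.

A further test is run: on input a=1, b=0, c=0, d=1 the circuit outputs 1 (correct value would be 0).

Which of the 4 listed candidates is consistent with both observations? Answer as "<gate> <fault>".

G4 stuck-at-1

Evaluate each candidate on input a=1, b=0, c=0, d=1:
  G4 stuck-at-1: G1=0, G2=0, G3=0, G4=1 [stuck-at-1] → 1 — matches
  G3 stuck-at-0: G1=0, G2=0, G3=0 [stuck-at-0], G4=0 → 0 — eliminated
  G1 stuck-at-0: G1=0 [stuck-at-0], G2=0, G3=0, G4=0 → 0 — eliminated
  G2 stuck-at-1: G1=0, G2=1 [stuck-at-1], G3=0, G4=0 → 0 — eliminated
Only G4 stuck-at-1 reproduces the observed 1.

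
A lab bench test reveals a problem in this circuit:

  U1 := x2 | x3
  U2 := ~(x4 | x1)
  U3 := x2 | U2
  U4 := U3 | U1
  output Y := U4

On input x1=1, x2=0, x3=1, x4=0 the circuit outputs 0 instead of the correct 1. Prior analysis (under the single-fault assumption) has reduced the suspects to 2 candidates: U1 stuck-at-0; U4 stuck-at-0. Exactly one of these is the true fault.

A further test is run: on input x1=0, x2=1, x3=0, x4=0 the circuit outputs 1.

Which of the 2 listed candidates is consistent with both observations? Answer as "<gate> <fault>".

Evaluate each candidate on input x1=0, x2=1, x3=0, x4=0:
  U1 stuck-at-0: U1=0 [stuck-at-0], U2=1, U3=1, U4=1 → 1 — matches
  U4 stuck-at-0: U1=1, U2=1, U3=1, U4=0 [stuck-at-0] → 0 — eliminated
Only U1 stuck-at-0 reproduces the observed 1.

U1 stuck-at-0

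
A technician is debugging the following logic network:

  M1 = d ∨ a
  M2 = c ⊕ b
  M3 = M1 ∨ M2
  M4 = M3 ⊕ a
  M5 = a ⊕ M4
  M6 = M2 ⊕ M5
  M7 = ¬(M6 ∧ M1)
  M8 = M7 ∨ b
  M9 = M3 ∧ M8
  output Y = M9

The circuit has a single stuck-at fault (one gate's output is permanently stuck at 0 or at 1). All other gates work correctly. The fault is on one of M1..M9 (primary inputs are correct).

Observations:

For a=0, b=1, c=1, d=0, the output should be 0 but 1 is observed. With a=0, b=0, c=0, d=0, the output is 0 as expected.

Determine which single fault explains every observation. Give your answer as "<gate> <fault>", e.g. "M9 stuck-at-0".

M1 stuck-at-1

Fault-free values for test 1 (a=0, b=1, c=1, d=0): M1=0, M2=0, M3=0, M4=0, M5=0, M6=0, M7=1, M8=1, M9=0, giving Y=0. Observed 1.
Test 1: faults giving observed 1 are {M1 stuck-at-1, M2 stuck-at-1, M3 stuck-at-1, M9 stuck-at-1}.
Test 2 (a=0, b=0, c=0, d=0): fault-free M1=0, M2=0, M3=0, M4=0, M5=0, M6=0, M7=1, M8=1, M9=0 → 0; observed 0. Eliminates M2 stuck-at-1, M3 stuck-at-1, M9 stuck-at-1.
Only M1 stuck-at-1 is consistent with every test.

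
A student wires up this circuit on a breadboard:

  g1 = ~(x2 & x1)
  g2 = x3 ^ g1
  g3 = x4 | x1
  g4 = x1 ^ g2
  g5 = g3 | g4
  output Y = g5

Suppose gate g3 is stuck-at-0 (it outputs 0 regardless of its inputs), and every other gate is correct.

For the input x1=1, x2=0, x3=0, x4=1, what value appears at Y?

Propagate with g3 forced: g1=1, g2=1, g3=0 [stuck-at-0], g4=0, g5=0.
So Y = 0. (Without the fault it would be 1.)

0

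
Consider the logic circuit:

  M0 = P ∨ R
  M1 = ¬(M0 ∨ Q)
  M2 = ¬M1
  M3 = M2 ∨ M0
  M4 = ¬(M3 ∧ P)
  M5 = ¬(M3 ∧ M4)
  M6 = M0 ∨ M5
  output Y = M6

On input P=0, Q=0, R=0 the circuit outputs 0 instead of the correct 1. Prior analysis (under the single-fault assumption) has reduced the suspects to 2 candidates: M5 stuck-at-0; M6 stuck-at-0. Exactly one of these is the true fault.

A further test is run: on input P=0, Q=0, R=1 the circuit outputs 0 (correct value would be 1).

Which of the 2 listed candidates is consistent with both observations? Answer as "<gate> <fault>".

Evaluate each candidate on input P=0, Q=0, R=1:
  M5 stuck-at-0: M0=1, M1=0, M2=1, M3=1, M4=1, M5=0 [stuck-at-0], M6=1 → 1 — eliminated
  M6 stuck-at-0: M0=1, M1=0, M2=1, M3=1, M4=1, M5=0, M6=0 [stuck-at-0] → 0 — matches
Only M6 stuck-at-0 reproduces the observed 0.

M6 stuck-at-0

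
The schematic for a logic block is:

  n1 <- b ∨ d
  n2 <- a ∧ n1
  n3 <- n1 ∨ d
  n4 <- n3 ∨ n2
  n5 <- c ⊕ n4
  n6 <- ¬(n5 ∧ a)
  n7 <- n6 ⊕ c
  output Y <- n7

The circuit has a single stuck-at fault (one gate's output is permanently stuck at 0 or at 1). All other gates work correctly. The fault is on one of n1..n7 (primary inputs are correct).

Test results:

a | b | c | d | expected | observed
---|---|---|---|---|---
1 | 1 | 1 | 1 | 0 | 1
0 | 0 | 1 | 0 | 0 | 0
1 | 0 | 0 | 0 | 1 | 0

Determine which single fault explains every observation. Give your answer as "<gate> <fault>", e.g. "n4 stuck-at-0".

n5 stuck-at-1

Fault-free values for test 1 (a=1, b=1, c=1, d=1): n1=1, n2=1, n3=1, n4=1, n5=0, n6=1, n7=0, giving Y=0. Observed 1.
Test 1: faults giving observed 1 are {n4 stuck-at-0, n5 stuck-at-1, n6 stuck-at-0, n7 stuck-at-1}.
Test 2 (a=0, b=0, c=1, d=0): fault-free n1=0, n2=0, n3=0, n4=0, n5=1, n6=1, n7=0 → 0; observed 0. Eliminates n6 stuck-at-0, n7 stuck-at-1.
Test 3 (a=1, b=0, c=0, d=0): fault-free n1=0, n2=0, n3=0, n4=0, n5=0, n6=1, n7=1 → 1; observed 0. Eliminates n4 stuck-at-0.
Only n5 stuck-at-1 is consistent with every test.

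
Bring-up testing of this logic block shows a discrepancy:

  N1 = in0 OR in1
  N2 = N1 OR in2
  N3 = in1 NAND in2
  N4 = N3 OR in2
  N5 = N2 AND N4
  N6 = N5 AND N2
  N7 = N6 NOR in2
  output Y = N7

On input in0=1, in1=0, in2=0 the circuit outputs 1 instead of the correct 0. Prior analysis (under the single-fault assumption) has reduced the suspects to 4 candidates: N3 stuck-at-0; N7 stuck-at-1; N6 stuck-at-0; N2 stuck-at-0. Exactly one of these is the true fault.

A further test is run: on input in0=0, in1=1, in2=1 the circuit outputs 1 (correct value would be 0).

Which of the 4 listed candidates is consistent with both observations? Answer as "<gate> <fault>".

N7 stuck-at-1

Evaluate each candidate on input in0=0, in1=1, in2=1:
  N3 stuck-at-0: N1=1, N2=1, N3=0 [stuck-at-0], N4=1, N5=1, N6=1, N7=0 → 0 — eliminated
  N7 stuck-at-1: N1=1, N2=1, N3=0, N4=1, N5=1, N6=1, N7=1 [stuck-at-1] → 1 — matches
  N6 stuck-at-0: N1=1, N2=1, N3=0, N4=1, N5=1, N6=0 [stuck-at-0], N7=0 → 0 — eliminated
  N2 stuck-at-0: N1=1, N2=0 [stuck-at-0], N3=0, N4=1, N5=0, N6=0, N7=0 → 0 — eliminated
Only N7 stuck-at-1 reproduces the observed 1.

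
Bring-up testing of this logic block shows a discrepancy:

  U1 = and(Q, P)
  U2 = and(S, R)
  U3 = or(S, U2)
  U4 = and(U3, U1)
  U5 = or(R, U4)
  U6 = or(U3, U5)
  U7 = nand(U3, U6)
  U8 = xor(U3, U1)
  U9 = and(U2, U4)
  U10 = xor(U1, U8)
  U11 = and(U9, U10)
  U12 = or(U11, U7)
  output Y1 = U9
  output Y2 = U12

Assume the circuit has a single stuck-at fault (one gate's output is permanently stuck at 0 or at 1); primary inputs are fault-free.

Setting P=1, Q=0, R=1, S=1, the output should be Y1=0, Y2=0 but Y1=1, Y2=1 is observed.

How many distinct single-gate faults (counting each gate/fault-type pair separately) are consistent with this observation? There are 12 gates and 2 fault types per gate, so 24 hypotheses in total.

3

Fault-free: U1=0, U2=1, U3=1, U4=0, U5=1, U6=1, U7=0, U8=1, U9=0, U10=1, U11=0, U12=0 → Y1=0, Y2=0. Observed Y1=1, Y2=1.
  U1: stuck-at-1 ✓; others ✗
  U2: none of the 2 fault types match ✗
  U3: none of the 2 fault types match ✗
  U4: stuck-at-1 ✓; others ✗
  U5: none of the 2 fault types match ✗
  U6: none of the 2 fault types match ✗
  U7: none of the 2 fault types match ✗
  U8: none of the 2 fault types match ✗
  U9: stuck-at-1 ✓; others ✗
  U10: none of the 2 fault types match ✗
  U11: none of the 2 fault types match ✗
  U12: none of the 2 fault types match ✗
Consistent faults: {U1 stuck-at-1, U4 stuck-at-1, U9 stuck-at-1} — 3 in all.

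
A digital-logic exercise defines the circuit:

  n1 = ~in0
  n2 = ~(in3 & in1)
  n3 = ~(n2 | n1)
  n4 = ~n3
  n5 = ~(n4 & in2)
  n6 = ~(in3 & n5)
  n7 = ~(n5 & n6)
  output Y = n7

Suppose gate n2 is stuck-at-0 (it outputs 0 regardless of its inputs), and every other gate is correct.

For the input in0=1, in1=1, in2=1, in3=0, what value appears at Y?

0

Propagate with n2 forced: n1=0, n2=0 [stuck-at-0], n3=1, n4=0, n5=1, n6=1, n7=0.
So Y = 0. (Without the fault it would be 1.)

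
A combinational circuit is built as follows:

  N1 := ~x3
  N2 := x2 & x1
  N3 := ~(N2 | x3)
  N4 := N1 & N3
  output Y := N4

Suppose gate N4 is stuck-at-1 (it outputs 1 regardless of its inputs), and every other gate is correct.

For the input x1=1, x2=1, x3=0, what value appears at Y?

Propagate with N4 forced: N1=1, N2=1, N3=0, N4=1 [stuck-at-1].
So Y = 1. (Without the fault it would be 0.)

1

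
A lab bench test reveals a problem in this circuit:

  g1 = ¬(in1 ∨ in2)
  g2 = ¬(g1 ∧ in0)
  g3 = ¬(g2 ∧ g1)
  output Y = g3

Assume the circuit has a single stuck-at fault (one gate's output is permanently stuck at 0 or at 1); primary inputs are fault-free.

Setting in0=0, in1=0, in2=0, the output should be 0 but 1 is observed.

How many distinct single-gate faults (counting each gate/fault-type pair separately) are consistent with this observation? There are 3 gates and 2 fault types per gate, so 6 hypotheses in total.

Fault-free: g1=1, g2=1, g3=0 → 0. Observed 1.
  g1 stuck-at-0: output 1 ✓
  g1 stuck-at-1: output 0 ✗
  g2 stuck-at-0: output 1 ✓
  g2 stuck-at-1: output 0 ✗
  g3 stuck-at-0: output 0 ✗
  g3 stuck-at-1: output 1 ✓
Consistent faults: {g1 stuck-at-0, g2 stuck-at-0, g3 stuck-at-1} — 3 in all.

3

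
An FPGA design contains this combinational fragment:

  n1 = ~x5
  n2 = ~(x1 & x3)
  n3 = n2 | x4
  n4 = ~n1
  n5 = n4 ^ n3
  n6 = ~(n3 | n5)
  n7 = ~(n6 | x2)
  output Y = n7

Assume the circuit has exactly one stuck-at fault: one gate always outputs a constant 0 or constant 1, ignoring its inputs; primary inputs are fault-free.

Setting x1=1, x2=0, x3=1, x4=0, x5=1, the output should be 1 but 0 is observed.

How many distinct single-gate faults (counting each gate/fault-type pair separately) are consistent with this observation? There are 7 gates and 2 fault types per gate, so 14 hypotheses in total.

5

Fault-free: n1=0, n2=0, n3=0, n4=1, n5=1, n6=0, n7=1 → 1. Observed 0.
  n1 stuck-at-0: output 1 ✗
  n1 stuck-at-1: output 0 ✓
  n2 stuck-at-0: output 1 ✗
  n2 stuck-at-1: output 1 ✗
  n3 stuck-at-0: output 1 ✗
  n3 stuck-at-1: output 1 ✗
  n4 stuck-at-0: output 0 ✓
  n4 stuck-at-1: output 1 ✗
  n5 stuck-at-0: output 0 ✓
  n5 stuck-at-1: output 1 ✗
  n6 stuck-at-0: output 1 ✗
  n6 stuck-at-1: output 0 ✓
  n7 stuck-at-0: output 0 ✓
  n7 stuck-at-1: output 1 ✗
Consistent faults: {n1 stuck-at-1, n4 stuck-at-0, n5 stuck-at-0, n6 stuck-at-1, n7 stuck-at-0} — 5 in all.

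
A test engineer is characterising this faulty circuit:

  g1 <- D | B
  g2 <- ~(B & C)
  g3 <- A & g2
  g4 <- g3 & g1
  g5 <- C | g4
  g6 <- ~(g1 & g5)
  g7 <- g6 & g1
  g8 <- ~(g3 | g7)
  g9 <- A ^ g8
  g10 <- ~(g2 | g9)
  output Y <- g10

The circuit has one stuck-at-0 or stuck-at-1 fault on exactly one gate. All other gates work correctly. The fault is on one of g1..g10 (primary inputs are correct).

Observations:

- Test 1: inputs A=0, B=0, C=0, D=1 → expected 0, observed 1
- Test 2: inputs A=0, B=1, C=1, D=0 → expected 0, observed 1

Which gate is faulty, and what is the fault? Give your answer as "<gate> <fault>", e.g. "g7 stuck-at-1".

g10 stuck-at-1

Fault-free values for test 1 (A=0, B=0, C=0, D=1): g1=1, g2=1, g3=0, g4=0, g5=0, g6=1, g7=1, g8=0, g9=0, g10=0, giving Y=0. Observed 1.
Test 1: faults giving observed 1 are {g2 stuck-at-0, g10 stuck-at-1}.
Test 2 (A=0, B=1, C=1, D=0): fault-free g1=1, g2=0, g3=0, g4=0, g5=1, g6=0, g7=0, g8=1, g9=1, g10=0 → 0; observed 1. Eliminates g2 stuck-at-0.
Only g10 stuck-at-1 is consistent with every test.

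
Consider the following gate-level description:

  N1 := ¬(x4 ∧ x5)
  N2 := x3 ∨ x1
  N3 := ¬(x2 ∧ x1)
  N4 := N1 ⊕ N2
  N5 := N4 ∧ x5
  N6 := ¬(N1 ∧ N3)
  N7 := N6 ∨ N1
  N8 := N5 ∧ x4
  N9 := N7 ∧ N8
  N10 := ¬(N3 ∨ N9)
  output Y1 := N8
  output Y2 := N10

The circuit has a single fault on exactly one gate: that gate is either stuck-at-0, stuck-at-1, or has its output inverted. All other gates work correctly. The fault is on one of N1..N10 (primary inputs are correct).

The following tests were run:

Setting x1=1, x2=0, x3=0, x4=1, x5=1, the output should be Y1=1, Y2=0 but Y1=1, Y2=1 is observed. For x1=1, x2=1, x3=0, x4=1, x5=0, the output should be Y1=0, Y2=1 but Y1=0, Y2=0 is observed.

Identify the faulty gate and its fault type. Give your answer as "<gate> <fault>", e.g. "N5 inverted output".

Fault-free values for test 1 (x1=1, x2=0, x3=0, x4=1, x5=1): N1=0, N2=1, N3=1, N4=1, N5=1, N6=1, N7=1, N8=1, N9=1, N10=0, giving Y1=1, Y2=0. Observed Y1=1, Y2=1.
Test 1: faults giving observed Y1=1, Y2=1 are {N10 stuck-at-1, N10 inverted output}.
Test 2 (x1=1, x2=1, x3=0, x4=1, x5=0): fault-free N1=1, N2=1, N3=0, N4=0, N5=0, N6=1, N7=1, N8=0, N9=0, N10=1 → Y1=0, Y2=1; observed Y1=0, Y2=0. Eliminates N10 stuck-at-1.
Only N10 inverted output is consistent with every test.

N10 inverted output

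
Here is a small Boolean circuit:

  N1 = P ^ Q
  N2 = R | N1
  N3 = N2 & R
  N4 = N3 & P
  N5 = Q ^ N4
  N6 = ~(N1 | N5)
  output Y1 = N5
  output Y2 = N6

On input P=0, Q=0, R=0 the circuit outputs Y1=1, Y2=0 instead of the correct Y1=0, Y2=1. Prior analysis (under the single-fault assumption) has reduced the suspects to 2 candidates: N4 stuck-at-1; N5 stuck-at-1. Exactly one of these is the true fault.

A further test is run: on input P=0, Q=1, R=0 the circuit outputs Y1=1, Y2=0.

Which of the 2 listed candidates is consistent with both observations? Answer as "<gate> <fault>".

N5 stuck-at-1

Evaluate each candidate on input P=0, Q=1, R=0:
  N4 stuck-at-1: N1=1, N2=1, N3=0, N4=1 [stuck-at-1], N5=0, N6=0 → Y1=0, Y2=0 — eliminated
  N5 stuck-at-1: N1=1, N2=1, N3=0, N4=0, N5=1 [stuck-at-1], N6=0 → Y1=1, Y2=0 — matches
Only N5 stuck-at-1 reproduces the observed Y1=1, Y2=0.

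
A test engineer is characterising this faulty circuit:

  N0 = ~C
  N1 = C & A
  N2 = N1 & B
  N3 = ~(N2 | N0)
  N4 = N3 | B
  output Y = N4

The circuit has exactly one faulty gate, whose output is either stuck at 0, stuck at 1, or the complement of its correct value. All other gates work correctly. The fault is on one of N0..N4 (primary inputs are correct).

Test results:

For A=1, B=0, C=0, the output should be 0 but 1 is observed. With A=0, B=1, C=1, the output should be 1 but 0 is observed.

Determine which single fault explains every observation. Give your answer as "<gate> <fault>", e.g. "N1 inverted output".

Fault-free values for test 1 (A=1, B=0, C=0): N0=1, N1=0, N2=0, N3=0, N4=0, giving Y=0. Observed 1.
Test 1: faults giving observed 1 are {N0 stuck-at-0, N0 inverted output, N3 stuck-at-1, N3 inverted output, N4 stuck-at-1, N4 inverted output}.
Test 2 (A=0, B=1, C=1): fault-free N0=0, N1=0, N2=0, N3=1, N4=1 → 1; observed 0. Eliminates N0 stuck-at-0, N0 inverted output, N3 stuck-at-1, N3 inverted output, N4 stuck-at-1.
Only N4 inverted output is consistent with every test.

N4 inverted output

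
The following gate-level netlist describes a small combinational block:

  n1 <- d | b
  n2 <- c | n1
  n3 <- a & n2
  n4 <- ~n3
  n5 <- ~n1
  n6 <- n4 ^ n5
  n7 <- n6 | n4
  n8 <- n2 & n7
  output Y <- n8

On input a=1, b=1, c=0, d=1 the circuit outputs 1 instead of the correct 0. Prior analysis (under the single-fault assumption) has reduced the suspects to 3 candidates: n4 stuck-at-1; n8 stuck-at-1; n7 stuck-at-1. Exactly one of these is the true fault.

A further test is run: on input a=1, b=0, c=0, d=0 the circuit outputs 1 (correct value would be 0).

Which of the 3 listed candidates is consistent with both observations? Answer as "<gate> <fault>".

Evaluate each candidate on input a=1, b=0, c=0, d=0:
  n4 stuck-at-1: n1=0, n2=0, n3=0, n4=1 [stuck-at-1], n5=1, n6=0, n7=1, n8=0 → 0 — eliminated
  n8 stuck-at-1: n1=0, n2=0, n3=0, n4=1, n5=1, n6=0, n7=1, n8=1 [stuck-at-1] → 1 — matches
  n7 stuck-at-1: n1=0, n2=0, n3=0, n4=1, n5=1, n6=0, n7=1 [stuck-at-1], n8=0 → 0 — eliminated
Only n8 stuck-at-1 reproduces the observed 1.

n8 stuck-at-1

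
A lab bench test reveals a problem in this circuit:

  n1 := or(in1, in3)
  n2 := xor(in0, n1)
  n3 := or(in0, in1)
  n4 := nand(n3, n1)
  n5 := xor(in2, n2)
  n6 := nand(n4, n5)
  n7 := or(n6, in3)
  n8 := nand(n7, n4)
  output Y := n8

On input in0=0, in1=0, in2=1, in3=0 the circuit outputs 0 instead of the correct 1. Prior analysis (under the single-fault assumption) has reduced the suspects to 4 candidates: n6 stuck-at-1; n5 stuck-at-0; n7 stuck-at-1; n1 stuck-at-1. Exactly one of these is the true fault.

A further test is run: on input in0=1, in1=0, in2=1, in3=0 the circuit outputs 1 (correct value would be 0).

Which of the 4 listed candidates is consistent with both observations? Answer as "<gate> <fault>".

n1 stuck-at-1

Evaluate each candidate on input in0=1, in1=0, in2=1, in3=0:
  n6 stuck-at-1: n1=0, n2=1, n3=1, n4=1, n5=0, n6=1 [stuck-at-1], n7=1, n8=0 → 0 — eliminated
  n5 stuck-at-0: n1=0, n2=1, n3=1, n4=1, n5=0 [stuck-at-0], n6=1, n7=1, n8=0 → 0 — eliminated
  n7 stuck-at-1: n1=0, n2=1, n3=1, n4=1, n5=0, n6=1, n7=1 [stuck-at-1], n8=0 → 0 — eliminated
  n1 stuck-at-1: n1=1 [stuck-at-1], n2=0, n3=1, n4=0, n5=1, n6=1, n7=1, n8=1 → 1 — matches
Only n1 stuck-at-1 reproduces the observed 1.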